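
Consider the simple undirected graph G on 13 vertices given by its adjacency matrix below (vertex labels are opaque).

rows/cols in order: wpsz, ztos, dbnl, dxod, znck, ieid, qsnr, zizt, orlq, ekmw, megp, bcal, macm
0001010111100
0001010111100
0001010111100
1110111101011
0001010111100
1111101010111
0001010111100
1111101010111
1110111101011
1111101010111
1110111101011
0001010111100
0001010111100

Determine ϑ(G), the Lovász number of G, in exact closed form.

deg(dbnl) = 6; N(dbnl) = {dxod, ieid, zizt, orlq, ekmw, megp}.
deg(znck) = 6; N(znck) = {dxod, ieid, zizt, orlq, ekmw, megp}.
N(wpsz) = {dxod, ieid, zizt, orlq, ekmw, megp}, |N(wpsz)| = 6.
N(orlq) = {wpsz, ztos, dbnl, znck, ieid, qsnr, zizt, ekmw, bcal, macm}, |N(orlq)| = 10.
Complete multipartite on [7, 3, 3]: sandwich collapses at ϑ=7.
= 7.000000… (decimal).
Sandwich: α(G)=7 ≤ ϑ(G)=7 ≤ χ(Ḡ)=7 (collapsed).

7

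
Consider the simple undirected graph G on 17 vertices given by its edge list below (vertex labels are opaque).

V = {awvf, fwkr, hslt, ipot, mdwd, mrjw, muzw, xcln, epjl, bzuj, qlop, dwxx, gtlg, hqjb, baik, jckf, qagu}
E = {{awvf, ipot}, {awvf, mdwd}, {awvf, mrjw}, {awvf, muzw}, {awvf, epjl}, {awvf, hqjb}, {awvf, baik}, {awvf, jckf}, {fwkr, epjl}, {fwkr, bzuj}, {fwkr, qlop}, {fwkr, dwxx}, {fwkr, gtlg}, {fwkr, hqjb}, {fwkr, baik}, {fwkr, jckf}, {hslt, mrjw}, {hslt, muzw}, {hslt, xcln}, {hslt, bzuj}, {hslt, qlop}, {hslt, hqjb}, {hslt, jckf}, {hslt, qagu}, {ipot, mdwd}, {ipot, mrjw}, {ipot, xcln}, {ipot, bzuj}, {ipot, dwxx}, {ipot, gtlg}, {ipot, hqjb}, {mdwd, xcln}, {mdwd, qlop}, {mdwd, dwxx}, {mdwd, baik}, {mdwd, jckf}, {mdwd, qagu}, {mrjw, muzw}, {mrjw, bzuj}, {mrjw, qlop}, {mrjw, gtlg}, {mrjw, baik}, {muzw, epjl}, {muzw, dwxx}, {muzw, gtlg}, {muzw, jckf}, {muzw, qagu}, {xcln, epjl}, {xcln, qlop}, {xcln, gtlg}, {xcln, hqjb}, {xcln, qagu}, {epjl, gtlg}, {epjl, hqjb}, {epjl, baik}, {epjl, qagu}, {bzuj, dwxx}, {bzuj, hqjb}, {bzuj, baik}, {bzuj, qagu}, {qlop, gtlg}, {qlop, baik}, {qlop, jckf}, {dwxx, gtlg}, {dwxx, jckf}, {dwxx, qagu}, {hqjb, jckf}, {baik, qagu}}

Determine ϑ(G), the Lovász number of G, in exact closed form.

N(mrjw) = {awvf, hslt, ipot, muzw, bzuj, qlop, gtlg, baik}, |N(mrjw)| = 8.
Vertex qlop has 8 neighbors: fwkr, hslt, mdwd, mrjw, xcln, gtlg, baik, jckf.
deg(dwxx) = 8; N(dwxx) = {fwkr, ipot, mdwd, muzw, bzuj, gtlg, jckf, qagu}.
deg(fwkr) = 8; N(fwkr) = {epjl, bzuj, qlop, dwxx, gtlg, hqjb, baik, jckf}.
deg(v) = 8 for all v (|V|=17); SR(17,8,3,4) — a Paley graph.
The 3 distinct eigenvalues: [8.0, 1.562, -2.562].
ϑ = −N·λ_min/(λ_max−λ_min) = −17·(-sqrt(17)/2 - 1/2)/(8−(-sqrt(17)/2 - 1/2)) = sqrt(17).
Numerically 4.123105626.

sqrt(17)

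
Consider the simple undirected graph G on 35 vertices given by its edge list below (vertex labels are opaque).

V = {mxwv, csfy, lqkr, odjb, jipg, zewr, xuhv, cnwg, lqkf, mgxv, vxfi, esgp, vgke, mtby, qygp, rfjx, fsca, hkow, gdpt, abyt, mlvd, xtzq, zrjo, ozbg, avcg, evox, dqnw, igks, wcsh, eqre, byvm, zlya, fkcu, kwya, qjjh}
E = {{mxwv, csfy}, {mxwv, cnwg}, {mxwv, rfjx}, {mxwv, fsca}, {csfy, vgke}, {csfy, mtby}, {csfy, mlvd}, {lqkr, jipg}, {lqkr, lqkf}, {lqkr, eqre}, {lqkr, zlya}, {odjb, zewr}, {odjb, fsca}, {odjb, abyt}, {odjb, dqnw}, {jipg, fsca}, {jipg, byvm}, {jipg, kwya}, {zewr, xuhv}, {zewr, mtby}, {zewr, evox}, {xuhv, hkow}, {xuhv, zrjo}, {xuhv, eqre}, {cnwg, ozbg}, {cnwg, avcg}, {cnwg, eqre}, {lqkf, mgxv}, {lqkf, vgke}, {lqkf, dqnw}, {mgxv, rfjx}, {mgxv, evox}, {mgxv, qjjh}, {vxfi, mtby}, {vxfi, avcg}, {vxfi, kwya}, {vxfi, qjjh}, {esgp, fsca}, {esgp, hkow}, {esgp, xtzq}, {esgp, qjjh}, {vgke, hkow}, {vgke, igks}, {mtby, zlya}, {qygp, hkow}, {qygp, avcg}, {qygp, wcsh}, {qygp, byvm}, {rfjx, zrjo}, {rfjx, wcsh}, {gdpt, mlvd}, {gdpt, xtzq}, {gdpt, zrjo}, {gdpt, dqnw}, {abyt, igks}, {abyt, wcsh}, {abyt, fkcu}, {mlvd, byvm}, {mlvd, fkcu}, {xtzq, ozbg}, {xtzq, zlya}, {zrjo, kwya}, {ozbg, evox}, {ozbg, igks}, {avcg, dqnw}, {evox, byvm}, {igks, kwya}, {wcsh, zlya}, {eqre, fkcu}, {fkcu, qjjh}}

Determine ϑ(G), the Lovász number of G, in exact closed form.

15

N(zrjo) = {xuhv, rfjx, gdpt, kwya}, |N(zrjo)| = 4.
N(vgke) = {csfy, lqkf, hkow, igks}, |N(vgke)| = 4.
deg(csfy) = 4; N(csfy) = {mxwv, vgke, mtby, mlvd}.
Vertex evox has 4 neighbors: zewr, mgxv, ozbg, byvm.
G on 35 vertices is 4-regular; Kneser-type, 3-subsets of [7].
The 4 distinct eigenvalues: [4.0, 2.0, -1.0, -3.0].
λ_max=4, λ_min=-3; ϑ = −35·λ_min/(λ_max−λ_min) = 15.
ϑ(G) ≈ 15.0000.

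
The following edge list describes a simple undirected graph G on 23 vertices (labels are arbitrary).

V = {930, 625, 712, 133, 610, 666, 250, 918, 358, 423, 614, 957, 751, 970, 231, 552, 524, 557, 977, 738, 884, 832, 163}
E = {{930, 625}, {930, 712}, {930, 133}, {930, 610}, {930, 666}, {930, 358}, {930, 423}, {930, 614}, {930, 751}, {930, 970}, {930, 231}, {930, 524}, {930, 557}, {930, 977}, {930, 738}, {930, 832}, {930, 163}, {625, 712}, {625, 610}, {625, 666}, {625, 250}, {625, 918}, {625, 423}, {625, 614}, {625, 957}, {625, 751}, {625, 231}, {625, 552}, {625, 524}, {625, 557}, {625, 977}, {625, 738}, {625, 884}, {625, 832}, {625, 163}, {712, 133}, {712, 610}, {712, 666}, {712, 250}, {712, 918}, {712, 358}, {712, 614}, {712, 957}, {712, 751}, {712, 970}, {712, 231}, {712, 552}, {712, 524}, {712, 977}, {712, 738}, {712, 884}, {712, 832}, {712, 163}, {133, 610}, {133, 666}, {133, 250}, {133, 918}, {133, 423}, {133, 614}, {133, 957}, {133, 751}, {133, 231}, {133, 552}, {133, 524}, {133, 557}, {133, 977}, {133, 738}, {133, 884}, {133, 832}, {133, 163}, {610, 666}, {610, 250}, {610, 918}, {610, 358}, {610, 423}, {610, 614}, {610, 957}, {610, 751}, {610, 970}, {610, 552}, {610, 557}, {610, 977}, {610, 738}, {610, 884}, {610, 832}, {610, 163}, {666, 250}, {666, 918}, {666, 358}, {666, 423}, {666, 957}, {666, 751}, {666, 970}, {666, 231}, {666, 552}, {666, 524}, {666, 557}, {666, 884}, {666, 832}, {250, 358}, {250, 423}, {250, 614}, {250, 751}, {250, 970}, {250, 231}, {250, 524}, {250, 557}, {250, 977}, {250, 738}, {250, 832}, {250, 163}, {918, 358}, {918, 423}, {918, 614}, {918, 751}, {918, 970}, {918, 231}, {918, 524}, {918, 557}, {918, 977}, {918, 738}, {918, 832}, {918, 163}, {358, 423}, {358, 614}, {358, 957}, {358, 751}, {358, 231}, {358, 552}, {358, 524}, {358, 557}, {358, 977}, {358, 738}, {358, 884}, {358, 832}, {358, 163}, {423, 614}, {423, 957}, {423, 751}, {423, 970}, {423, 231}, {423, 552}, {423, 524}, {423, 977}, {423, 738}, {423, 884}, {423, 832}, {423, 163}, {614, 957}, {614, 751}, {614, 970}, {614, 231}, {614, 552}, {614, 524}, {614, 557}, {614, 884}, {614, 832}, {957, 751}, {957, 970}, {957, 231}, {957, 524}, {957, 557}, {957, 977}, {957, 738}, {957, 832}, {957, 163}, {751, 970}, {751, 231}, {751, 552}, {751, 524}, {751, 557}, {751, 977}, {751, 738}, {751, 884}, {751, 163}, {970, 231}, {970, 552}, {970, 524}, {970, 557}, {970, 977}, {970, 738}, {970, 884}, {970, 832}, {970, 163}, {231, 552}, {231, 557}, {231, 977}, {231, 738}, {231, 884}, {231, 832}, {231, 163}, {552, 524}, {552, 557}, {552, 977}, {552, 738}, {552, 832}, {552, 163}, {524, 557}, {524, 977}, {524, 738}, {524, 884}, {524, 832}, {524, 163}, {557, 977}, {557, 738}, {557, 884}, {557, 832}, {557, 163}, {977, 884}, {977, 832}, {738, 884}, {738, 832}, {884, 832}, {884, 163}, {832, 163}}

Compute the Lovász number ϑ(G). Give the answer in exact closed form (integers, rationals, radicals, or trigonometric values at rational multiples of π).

6

Vertex 557 has 20 neighbors: 930, 625, 133, 610, 666, 250, 918, 358, 614, 957, 751, 970, 231, 552, 524, 977, 738, 884, 832, 163.
N(610) = {930, 625, 712, 133, 666, 250, 918, 358, 423, 614, 957, 751, 970, 552, 557, 977, 738, 884, 832, 163}, |N(610)| = 20.
deg(957) = 17; N(957) = {625, 712, 133, 610, 666, 358, 423, 614, 751, 970, 231, 524, 557, 977, 738, 832, 163}.
N(832) = {930, 625, 712, 133, 610, 666, 250, 918, 358, 423, 614, 957, 970, 231, 552, 524, 557, 977, 738, 884, 163}, |N(832)| = 21.
K_{6,5,4,3,3,2} (perfect); ϑ(G) = α(G) = max{6,5,4,3,3,2} = 6.
ϑ(G) ≈ 6.000000.
Sandwich: α(G)=6 ≤ ϑ(G)=6 ≤ χ(Ḡ)=6 (collapsed).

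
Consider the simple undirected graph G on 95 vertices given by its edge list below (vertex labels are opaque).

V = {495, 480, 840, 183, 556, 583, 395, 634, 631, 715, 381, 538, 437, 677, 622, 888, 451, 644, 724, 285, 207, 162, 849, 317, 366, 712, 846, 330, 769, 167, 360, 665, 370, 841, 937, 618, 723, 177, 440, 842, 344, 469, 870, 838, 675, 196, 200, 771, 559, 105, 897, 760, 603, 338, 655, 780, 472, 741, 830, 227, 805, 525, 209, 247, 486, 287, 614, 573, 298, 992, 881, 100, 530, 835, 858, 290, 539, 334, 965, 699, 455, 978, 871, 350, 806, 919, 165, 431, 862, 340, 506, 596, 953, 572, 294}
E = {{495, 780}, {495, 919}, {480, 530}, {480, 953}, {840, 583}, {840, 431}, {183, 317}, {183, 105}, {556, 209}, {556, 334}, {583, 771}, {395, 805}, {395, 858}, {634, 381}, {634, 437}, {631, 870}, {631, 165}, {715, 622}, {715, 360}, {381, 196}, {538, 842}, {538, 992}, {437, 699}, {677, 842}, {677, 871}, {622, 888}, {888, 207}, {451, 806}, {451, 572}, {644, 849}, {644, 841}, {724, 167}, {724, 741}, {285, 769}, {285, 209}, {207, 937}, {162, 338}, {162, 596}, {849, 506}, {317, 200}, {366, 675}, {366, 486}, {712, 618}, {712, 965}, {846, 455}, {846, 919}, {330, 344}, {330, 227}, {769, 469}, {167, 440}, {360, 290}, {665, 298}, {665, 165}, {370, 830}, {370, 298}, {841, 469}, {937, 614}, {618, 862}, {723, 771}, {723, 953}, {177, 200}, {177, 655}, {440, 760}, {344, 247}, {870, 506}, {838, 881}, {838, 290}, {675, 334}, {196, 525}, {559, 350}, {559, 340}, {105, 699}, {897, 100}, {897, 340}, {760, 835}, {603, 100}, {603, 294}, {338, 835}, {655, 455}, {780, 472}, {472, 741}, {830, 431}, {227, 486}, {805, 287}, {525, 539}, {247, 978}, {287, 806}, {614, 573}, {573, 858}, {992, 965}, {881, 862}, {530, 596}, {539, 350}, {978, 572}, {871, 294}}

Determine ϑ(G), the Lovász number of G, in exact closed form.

95*cos(pi/95)/(cos(pi/95) + 1)

deg(677) = 2; N(677) = {842, 871}.
N(846) = {455, 919}, |N(846)| = 2.
deg(469) = 2; N(469) = {769, 841}.
Vertex 830 has 2 neighbors: 370, 431.
deg(v) = 2 for all v (|V|=95); a single 95-cycle (edge-transitive).
spec(A) ≈ [2.0, 1.995627, 1.982528, 1.96076, 1.930418, 1.891634, 1.84458, 1.789459, 1.726513, 1.656018, 1.578281, 1.493643, 1.402474, 1.305172, 1.202162, 1.093896, 0.980847, 0.863509, 0.742394, 0.618034, 0.490971, 0.361761, 0.230969, 0.099168, -0.033068, -0.165159, -0.296527, -0.426599, -0.554806, -0.680586, -0.803391, -0.922682, -1.037939, -1.148657, -1.254353, -1.354563, -1.44885, -1.536802, -1.618034, -1.692191, -1.758948, -1.818013, -1.869129, -1.912072, -1.946653, -1.972723, -1.990166, -1.998907] (distinct, 6 d.p.).
λ_max=2, λ_min=-2*cos(pi/95); ϑ = −95·λ_min/(λ_max−λ_min) = 95*cos(pi/95)/(cos(pi/95) + 1).
Numerically 47.48701.
47 ≤ 95*cos(pi/95)/(cos(pi/95) + 1) ≤ 48: both strict.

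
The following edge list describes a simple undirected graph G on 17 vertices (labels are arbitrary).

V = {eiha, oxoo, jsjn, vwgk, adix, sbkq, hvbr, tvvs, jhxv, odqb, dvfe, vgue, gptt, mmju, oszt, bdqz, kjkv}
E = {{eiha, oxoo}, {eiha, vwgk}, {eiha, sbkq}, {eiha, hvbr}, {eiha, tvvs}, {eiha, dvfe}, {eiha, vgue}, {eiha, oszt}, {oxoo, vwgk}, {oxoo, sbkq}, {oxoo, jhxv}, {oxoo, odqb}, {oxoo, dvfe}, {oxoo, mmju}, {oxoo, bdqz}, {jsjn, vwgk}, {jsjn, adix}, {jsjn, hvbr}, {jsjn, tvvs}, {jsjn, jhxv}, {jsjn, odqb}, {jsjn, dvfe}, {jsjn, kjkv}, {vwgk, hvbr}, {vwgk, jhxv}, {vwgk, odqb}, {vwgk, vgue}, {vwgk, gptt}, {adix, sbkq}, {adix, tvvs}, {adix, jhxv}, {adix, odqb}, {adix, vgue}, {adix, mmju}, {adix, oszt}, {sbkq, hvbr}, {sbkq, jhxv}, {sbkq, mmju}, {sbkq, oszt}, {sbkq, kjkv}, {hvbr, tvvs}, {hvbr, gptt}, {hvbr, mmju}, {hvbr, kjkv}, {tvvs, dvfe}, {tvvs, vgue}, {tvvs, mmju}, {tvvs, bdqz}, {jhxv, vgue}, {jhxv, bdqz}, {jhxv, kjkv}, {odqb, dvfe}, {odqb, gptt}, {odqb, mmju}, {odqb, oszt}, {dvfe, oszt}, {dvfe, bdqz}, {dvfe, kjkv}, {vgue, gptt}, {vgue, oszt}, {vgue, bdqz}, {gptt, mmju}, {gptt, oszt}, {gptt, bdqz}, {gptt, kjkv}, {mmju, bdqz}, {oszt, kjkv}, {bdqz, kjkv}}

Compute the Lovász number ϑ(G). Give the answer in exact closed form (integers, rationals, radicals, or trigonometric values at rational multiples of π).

sqrt(17)

deg(jhxv) = 8; N(jhxv) = {oxoo, jsjn, vwgk, adix, sbkq, vgue, bdqz, kjkv}.
N(hvbr) = {eiha, jsjn, vwgk, sbkq, tvvs, gptt, mmju, kjkv}, |N(hvbr)| = 8.
deg(vwgk) = 8; N(vwgk) = {eiha, oxoo, jsjn, hvbr, jhxv, odqb, vgue, gptt}.
deg(eiha) = 8; N(eiha) = {oxoo, vwgk, sbkq, hvbr, tvvs, dvfe, vgue, oszt}.
8-regular, N=17; strongly regular (17,8,3,4).
The 3 distinct eigenvalues: [8.0, 1.561553, -2.561553].
λ_max=8, λ_min=-sqrt(17)/2 - 1/2; ϑ = −17·λ_min/(λ_max−λ_min) = sqrt(17).
Numerically 4.1231.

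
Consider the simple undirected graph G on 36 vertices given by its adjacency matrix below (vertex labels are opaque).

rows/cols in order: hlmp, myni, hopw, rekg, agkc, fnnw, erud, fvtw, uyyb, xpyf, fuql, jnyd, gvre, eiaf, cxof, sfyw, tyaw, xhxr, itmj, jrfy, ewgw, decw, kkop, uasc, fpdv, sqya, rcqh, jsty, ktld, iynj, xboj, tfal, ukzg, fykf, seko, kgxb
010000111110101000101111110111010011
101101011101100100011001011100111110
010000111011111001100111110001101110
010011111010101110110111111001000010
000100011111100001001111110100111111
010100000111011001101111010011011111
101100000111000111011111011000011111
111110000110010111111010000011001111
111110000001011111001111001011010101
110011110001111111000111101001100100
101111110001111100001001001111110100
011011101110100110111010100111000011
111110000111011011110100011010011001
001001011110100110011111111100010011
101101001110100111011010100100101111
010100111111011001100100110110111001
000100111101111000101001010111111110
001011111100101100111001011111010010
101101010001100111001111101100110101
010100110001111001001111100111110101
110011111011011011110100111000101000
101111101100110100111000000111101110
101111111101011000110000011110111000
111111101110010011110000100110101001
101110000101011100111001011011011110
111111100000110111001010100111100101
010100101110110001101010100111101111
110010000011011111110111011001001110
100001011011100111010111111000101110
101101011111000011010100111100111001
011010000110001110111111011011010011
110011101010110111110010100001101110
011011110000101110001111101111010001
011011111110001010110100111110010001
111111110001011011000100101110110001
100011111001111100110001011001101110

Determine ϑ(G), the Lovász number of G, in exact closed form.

8

N(ewgw) = {hlmp, myni, agkc, fnnw, erud, fvtw, uyyb, fuql, jnyd, eiaf, cxof, tyaw, xhxr, itmj, jrfy, decw, fpdv, sqya, rcqh, xboj, ukzg}, |N(ewgw)| = 21.
Vertex iynj has 21 neighbors: hlmp, hopw, rekg, fnnw, fvtw, uyyb, xpyf, fuql, jnyd, tyaw, xhxr, jrfy, decw, fpdv, sqya, rcqh, jsty, xboj, tfal, ukzg, kgxb.
N(uasc) = {hlmp, myni, hopw, rekg, agkc, fnnw, erud, uyyb, xpyf, fuql, eiaf, tyaw, xhxr, itmj, jrfy, fpdv, jsty, ktld, xboj, ukzg, kgxb}, |N(uasc)| = 21.
Vertex xboj has 21 neighbors: myni, hopw, agkc, xpyf, fuql, cxof, sfyw, tyaw, itmj, jrfy, ewgw, decw, kkop, uasc, sqya, rcqh, ktld, iynj, tfal, seko, kgxb.
G on 36 vertices is 21-regular; this is K(9,2), the Kneser graph.
A has 3 distinct eigenvalues ≈ [21.0, 1.0, -6.0].
λ_max=21, λ_min=-6; ϑ = −36·λ_min/(λ_max−λ_min) = 8.
Numerically 8.00000.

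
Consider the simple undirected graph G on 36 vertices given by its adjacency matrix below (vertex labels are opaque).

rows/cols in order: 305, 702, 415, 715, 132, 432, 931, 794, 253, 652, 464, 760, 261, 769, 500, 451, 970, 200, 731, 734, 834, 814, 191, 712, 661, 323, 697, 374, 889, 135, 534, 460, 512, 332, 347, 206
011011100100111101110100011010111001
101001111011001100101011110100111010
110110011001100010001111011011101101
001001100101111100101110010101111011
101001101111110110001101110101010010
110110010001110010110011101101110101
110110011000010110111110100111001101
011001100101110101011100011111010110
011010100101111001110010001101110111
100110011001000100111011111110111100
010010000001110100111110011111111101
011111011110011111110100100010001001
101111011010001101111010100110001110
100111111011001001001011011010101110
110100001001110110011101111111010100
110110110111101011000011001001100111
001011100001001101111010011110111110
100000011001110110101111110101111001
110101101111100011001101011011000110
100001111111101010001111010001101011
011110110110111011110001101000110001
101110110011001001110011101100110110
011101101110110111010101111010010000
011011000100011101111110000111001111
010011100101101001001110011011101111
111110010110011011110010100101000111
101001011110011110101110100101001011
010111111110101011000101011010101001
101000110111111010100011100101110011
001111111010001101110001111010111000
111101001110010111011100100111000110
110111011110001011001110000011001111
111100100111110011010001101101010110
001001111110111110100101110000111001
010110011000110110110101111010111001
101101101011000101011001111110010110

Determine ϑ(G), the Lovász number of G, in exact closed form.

8

N(347) = {702, 715, 132, 794, 253, 261, 769, 451, 970, 731, 734, 814, 712, 661, 323, 697, 889, 534, 460, 512, 206}, |N(347)| = 21.
deg(731) = 21; N(731) = {305, 702, 715, 432, 931, 253, 652, 464, 760, 261, 970, 200, 834, 814, 712, 323, 697, 889, 135, 332, 347}.
Vertex 931 has 21 neighbors: 305, 702, 715, 132, 794, 253, 769, 451, 970, 731, 734, 834, 814, 191, 661, 374, 889, 135, 512, 332, 206.
N(451) = {305, 702, 715, 132, 931, 794, 652, 464, 760, 261, 500, 970, 200, 191, 712, 697, 135, 534, 332, 347, 206}, |N(451)| = 21.
G on 36 vertices is 21-regular; Kneser-type, 2-subsets of [9].
The 3 distinct eigenvalues: [21.0, 1.0, -6.0].
−36·(-6) / ((21)−(-6)) = 8 = ϑ(G).
Numerically 8.0000000.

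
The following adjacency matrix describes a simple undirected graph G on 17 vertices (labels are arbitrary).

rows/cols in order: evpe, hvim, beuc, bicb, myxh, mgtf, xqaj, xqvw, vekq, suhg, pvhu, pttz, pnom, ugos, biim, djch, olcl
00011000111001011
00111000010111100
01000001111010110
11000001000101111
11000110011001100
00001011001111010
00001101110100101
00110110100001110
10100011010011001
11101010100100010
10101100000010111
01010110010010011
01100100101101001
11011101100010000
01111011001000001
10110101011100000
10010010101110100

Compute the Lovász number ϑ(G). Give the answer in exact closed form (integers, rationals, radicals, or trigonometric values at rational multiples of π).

sqrt(17)

N(pnom) = {hvim, beuc, mgtf, vekq, pvhu, pttz, ugos, olcl}, |N(pnom)| = 8.
deg(xqvw) = 8; N(xqvw) = {beuc, bicb, mgtf, xqaj, vekq, ugos, biim, djch}.
N(djch) = {evpe, beuc, bicb, mgtf, xqvw, suhg, pvhu, pttz}, |N(djch)| = 8.
N(hvim) = {beuc, bicb, myxh, suhg, pttz, pnom, ugos, biim}, |N(hvim)| = 8.
deg(v) = 8 for all v (|V|=17); Paley(17): SR with (k,λ,μ)=(8,3,4).
A has 3 distinct eigenvalues ≈ [8.0, 1.5616, -2.5616].
λ_max=8, λ_min=-sqrt(17)/2 - 1/2; ϑ = −17·λ_min/(λ_max−λ_min) = sqrt(17).
≈ 4.12310563 (to 8 d.p.).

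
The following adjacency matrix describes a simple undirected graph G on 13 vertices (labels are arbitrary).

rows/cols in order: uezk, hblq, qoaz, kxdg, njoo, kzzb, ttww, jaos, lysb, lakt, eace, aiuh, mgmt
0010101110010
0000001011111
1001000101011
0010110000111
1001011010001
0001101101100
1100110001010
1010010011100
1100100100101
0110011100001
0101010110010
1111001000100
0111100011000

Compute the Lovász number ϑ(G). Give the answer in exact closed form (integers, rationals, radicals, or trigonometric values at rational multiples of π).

Vertex lakt has 6 neighbors: hblq, qoaz, kzzb, ttww, jaos, mgmt.
Vertex kxdg has 6 neighbors: qoaz, njoo, kzzb, eace, aiuh, mgmt.
Vertex aiuh has 6 neighbors: uezk, hblq, qoaz, kxdg, ttww, eace.
Vertex eace has 6 neighbors: hblq, kxdg, kzzb, jaos, lysb, aiuh.
13-vertex 6-regular graph: SR(13,6,2,3) — a Paley graph.
A has 3 distinct eigenvalues ≈ [6.0, 1.30278, -2.30278].
Lovász (edge-transitive): ϑ = −13·(-sqrt(13)/2 - 1/2)/((6)−(-sqrt(13)/2 - 1/2)) = sqrt(13).
≈ 3.6055513 (to 7 d.p.).

sqrt(13)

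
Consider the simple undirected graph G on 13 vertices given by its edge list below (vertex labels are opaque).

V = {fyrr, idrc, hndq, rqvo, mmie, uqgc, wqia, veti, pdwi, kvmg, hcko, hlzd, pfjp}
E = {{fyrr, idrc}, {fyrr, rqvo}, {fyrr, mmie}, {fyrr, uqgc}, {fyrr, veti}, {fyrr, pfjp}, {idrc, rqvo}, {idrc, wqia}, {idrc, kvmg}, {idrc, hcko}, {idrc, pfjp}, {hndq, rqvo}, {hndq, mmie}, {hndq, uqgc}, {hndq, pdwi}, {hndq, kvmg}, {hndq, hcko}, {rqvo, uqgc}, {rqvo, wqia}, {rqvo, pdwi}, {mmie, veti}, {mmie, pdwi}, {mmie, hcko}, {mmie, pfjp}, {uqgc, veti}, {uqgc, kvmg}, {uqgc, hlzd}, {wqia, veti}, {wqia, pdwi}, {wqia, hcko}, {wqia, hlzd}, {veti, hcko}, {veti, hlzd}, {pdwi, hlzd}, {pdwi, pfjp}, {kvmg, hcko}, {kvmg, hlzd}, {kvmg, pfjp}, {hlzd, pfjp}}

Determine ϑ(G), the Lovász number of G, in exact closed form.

sqrt(13)

Vertex hcko has 6 neighbors: idrc, hndq, mmie, wqia, veti, kvmg.
Vertex hlzd has 6 neighbors: uqgc, wqia, veti, pdwi, kvmg, pfjp.
deg(hndq) = 6; N(hndq) = {rqvo, mmie, uqgc, pdwi, kvmg, hcko}.
Vertex idrc has 6 neighbors: fyrr, rqvo, wqia, kvmg, hcko, pfjp.
13-vertex 6-regular graph: SR(13,6,2,3) — a Paley graph.
The 3 distinct eigenvalues: [6.0, 1.303, -2.303].
With N=13: ϑ(G) = 13·(-(-sqrt(13)/2 - 1/2))/(6−(-sqrt(13)/2 - 1/2)) = sqrt(13).
Numerically 3.6056.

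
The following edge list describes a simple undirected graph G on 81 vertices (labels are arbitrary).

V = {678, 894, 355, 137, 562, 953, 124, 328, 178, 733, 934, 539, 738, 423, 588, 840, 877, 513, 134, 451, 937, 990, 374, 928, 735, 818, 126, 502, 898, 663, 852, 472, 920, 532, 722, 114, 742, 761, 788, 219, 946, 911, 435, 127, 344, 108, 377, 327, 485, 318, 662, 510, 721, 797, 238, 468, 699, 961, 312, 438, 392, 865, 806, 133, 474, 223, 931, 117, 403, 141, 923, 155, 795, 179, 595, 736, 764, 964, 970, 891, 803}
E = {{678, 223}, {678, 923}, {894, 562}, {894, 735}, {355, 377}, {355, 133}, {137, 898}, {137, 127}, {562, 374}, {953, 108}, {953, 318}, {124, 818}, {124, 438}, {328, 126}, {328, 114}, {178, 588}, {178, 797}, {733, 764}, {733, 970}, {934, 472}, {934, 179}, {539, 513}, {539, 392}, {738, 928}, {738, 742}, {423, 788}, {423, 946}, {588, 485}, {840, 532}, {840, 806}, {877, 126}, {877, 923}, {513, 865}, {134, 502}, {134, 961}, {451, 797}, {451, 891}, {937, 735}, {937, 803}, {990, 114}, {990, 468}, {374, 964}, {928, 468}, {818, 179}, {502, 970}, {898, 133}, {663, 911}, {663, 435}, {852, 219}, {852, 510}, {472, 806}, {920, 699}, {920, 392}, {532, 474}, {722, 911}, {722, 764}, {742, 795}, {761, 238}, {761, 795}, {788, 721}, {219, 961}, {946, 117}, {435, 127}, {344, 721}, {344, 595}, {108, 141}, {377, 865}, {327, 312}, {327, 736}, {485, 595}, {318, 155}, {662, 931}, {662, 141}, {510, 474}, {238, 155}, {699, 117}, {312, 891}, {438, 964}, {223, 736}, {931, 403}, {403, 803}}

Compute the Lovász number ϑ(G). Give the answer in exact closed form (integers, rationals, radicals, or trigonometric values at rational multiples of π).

N(934) = {472, 179}, |N(934)| = 2.
N(803) = {937, 403}, |N(803)| = 2.
Vertex 742 has 2 neighbors: 738, 795.
deg(223) = 2; N(223) = {678, 736}.
G on 81 vertices is 2-regular; connected 2-regular on 81 ⇒ C_{81}.
Distinct eigenvalues (to 3 d.p.): [2.0, 1.994, 1.976, 1.946, 1.904, 1.851, 1.787, 1.712, 1.627, 1.532, 1.428, 1.315, 1.194, 1.066, 0.932, 0.792, 0.647, 0.499, 0.347, 0.194, 0.039, -0.116, -0.271, -0.423, -0.574, -0.72, -0.863, -1.0, -1.131, -1.256, -1.372, -1.481, -1.581, -1.671, -1.751, -1.821, -1.879, -1.927, -1.963, -1.986, -1.998].
−81·(-2*cos(pi/81)) / ((2)−(-2*cos(pi/81))) = 81*cos(pi/81)/(cos(pi/81) + 1) = ϑ(G).
ϑ(G) ≈ 40.4848.
Check 40 ≤ 81*cos(pi/81)/(cos(pi/81) + 1) ≤ 41: both strict.

81*cos(pi/81)/(cos(pi/81) + 1)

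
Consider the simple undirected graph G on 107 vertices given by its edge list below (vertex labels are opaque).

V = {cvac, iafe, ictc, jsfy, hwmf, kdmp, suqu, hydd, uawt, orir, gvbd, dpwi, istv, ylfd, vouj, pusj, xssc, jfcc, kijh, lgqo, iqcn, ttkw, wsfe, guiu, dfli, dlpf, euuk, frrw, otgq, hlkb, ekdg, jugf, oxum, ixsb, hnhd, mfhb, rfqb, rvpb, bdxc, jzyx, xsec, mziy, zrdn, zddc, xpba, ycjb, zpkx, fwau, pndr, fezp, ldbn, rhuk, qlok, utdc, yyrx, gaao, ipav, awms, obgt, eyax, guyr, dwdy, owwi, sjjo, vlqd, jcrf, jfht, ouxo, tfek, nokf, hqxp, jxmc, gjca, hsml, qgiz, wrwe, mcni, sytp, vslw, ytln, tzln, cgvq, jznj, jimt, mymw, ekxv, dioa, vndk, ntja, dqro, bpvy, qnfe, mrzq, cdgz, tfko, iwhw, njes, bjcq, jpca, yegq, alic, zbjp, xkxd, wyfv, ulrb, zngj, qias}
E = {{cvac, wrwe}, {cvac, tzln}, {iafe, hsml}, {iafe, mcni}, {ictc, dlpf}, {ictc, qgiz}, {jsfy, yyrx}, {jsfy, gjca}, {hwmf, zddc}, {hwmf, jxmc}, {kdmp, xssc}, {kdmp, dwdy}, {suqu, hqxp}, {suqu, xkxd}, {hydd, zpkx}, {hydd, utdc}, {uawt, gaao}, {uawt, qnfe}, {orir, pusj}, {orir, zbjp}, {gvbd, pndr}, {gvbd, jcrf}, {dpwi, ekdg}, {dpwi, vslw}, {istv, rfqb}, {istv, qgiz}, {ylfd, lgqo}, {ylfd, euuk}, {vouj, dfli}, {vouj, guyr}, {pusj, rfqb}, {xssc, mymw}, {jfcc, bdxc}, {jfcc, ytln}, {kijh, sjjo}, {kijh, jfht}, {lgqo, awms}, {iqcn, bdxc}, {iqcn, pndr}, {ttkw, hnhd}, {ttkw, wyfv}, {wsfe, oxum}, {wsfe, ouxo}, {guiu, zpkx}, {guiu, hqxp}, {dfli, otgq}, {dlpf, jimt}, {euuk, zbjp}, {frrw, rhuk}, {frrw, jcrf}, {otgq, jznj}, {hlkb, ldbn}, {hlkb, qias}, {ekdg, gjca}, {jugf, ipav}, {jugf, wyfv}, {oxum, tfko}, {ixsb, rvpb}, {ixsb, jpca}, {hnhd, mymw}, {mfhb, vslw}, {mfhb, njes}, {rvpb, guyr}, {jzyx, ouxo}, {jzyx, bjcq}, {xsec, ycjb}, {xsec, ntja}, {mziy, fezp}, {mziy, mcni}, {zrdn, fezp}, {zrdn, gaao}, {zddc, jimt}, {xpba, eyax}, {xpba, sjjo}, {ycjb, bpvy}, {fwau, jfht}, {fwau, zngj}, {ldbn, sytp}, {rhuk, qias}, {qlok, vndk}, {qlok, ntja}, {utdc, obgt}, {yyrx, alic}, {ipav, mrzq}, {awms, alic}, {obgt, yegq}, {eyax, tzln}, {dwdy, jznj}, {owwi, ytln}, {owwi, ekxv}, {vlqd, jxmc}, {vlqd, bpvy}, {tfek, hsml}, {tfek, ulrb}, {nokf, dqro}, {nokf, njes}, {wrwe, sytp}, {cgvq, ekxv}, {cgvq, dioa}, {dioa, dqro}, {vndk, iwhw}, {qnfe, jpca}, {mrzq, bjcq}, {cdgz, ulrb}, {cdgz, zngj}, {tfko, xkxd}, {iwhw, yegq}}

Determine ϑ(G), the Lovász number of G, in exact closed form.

107*cos(pi/107)/(cos(pi/107) + 1)

deg(otgq) = 2; N(otgq) = {dfli, jznj}.
N(zrdn) = {fezp, gaao}, |N(zrdn)| = 2.
N(wyfv) = {ttkw, jugf}, |N(wyfv)| = 2.
deg(hydd) = 2; N(hydd) = {zpkx, utdc}.
Every vertex has degree 2 (N=107); connected 2-regular on 107 ⇒ C_{107}.
The 54 distinct eigenvalues: [2.0, 1.99655, 1.98622, 1.96905, 1.94508, 1.91441, 1.87714, 1.8334, 1.78334, 1.72714, 1.66498, 1.59707, 1.52367, 1.44501, 1.36137, 1.27304, 1.18032, 1.08353, 0.983, 0.87909, 0.77214, 0.66254, 0.55065, 0.43686, 0.32157, 0.20516, 0.08805, -0.02936, -0.14667, -0.26348, -0.37938, -0.49397, -0.60685, -0.71765, -0.82597, -0.93145, -1.03371, -1.13241, -1.22721, -1.31777, -1.40379, -1.48498, -1.56104, -1.63173, -1.69679, -1.756, -1.80915, -1.85607, -1.8966, -1.93058, -1.95791, -1.97849, -1.99225, -1.99914].
Lovász (edge-transitive): ϑ = −107·(-2*cos(pi/107))/((2)−(-2*cos(pi/107))) = 107*cos(pi/107)/(cos(pi/107) + 1).
Numerically 53.4885.
53 ≤ 107*cos(pi/107)/(cos(pi/107) + 1) ≤ 54: both strict.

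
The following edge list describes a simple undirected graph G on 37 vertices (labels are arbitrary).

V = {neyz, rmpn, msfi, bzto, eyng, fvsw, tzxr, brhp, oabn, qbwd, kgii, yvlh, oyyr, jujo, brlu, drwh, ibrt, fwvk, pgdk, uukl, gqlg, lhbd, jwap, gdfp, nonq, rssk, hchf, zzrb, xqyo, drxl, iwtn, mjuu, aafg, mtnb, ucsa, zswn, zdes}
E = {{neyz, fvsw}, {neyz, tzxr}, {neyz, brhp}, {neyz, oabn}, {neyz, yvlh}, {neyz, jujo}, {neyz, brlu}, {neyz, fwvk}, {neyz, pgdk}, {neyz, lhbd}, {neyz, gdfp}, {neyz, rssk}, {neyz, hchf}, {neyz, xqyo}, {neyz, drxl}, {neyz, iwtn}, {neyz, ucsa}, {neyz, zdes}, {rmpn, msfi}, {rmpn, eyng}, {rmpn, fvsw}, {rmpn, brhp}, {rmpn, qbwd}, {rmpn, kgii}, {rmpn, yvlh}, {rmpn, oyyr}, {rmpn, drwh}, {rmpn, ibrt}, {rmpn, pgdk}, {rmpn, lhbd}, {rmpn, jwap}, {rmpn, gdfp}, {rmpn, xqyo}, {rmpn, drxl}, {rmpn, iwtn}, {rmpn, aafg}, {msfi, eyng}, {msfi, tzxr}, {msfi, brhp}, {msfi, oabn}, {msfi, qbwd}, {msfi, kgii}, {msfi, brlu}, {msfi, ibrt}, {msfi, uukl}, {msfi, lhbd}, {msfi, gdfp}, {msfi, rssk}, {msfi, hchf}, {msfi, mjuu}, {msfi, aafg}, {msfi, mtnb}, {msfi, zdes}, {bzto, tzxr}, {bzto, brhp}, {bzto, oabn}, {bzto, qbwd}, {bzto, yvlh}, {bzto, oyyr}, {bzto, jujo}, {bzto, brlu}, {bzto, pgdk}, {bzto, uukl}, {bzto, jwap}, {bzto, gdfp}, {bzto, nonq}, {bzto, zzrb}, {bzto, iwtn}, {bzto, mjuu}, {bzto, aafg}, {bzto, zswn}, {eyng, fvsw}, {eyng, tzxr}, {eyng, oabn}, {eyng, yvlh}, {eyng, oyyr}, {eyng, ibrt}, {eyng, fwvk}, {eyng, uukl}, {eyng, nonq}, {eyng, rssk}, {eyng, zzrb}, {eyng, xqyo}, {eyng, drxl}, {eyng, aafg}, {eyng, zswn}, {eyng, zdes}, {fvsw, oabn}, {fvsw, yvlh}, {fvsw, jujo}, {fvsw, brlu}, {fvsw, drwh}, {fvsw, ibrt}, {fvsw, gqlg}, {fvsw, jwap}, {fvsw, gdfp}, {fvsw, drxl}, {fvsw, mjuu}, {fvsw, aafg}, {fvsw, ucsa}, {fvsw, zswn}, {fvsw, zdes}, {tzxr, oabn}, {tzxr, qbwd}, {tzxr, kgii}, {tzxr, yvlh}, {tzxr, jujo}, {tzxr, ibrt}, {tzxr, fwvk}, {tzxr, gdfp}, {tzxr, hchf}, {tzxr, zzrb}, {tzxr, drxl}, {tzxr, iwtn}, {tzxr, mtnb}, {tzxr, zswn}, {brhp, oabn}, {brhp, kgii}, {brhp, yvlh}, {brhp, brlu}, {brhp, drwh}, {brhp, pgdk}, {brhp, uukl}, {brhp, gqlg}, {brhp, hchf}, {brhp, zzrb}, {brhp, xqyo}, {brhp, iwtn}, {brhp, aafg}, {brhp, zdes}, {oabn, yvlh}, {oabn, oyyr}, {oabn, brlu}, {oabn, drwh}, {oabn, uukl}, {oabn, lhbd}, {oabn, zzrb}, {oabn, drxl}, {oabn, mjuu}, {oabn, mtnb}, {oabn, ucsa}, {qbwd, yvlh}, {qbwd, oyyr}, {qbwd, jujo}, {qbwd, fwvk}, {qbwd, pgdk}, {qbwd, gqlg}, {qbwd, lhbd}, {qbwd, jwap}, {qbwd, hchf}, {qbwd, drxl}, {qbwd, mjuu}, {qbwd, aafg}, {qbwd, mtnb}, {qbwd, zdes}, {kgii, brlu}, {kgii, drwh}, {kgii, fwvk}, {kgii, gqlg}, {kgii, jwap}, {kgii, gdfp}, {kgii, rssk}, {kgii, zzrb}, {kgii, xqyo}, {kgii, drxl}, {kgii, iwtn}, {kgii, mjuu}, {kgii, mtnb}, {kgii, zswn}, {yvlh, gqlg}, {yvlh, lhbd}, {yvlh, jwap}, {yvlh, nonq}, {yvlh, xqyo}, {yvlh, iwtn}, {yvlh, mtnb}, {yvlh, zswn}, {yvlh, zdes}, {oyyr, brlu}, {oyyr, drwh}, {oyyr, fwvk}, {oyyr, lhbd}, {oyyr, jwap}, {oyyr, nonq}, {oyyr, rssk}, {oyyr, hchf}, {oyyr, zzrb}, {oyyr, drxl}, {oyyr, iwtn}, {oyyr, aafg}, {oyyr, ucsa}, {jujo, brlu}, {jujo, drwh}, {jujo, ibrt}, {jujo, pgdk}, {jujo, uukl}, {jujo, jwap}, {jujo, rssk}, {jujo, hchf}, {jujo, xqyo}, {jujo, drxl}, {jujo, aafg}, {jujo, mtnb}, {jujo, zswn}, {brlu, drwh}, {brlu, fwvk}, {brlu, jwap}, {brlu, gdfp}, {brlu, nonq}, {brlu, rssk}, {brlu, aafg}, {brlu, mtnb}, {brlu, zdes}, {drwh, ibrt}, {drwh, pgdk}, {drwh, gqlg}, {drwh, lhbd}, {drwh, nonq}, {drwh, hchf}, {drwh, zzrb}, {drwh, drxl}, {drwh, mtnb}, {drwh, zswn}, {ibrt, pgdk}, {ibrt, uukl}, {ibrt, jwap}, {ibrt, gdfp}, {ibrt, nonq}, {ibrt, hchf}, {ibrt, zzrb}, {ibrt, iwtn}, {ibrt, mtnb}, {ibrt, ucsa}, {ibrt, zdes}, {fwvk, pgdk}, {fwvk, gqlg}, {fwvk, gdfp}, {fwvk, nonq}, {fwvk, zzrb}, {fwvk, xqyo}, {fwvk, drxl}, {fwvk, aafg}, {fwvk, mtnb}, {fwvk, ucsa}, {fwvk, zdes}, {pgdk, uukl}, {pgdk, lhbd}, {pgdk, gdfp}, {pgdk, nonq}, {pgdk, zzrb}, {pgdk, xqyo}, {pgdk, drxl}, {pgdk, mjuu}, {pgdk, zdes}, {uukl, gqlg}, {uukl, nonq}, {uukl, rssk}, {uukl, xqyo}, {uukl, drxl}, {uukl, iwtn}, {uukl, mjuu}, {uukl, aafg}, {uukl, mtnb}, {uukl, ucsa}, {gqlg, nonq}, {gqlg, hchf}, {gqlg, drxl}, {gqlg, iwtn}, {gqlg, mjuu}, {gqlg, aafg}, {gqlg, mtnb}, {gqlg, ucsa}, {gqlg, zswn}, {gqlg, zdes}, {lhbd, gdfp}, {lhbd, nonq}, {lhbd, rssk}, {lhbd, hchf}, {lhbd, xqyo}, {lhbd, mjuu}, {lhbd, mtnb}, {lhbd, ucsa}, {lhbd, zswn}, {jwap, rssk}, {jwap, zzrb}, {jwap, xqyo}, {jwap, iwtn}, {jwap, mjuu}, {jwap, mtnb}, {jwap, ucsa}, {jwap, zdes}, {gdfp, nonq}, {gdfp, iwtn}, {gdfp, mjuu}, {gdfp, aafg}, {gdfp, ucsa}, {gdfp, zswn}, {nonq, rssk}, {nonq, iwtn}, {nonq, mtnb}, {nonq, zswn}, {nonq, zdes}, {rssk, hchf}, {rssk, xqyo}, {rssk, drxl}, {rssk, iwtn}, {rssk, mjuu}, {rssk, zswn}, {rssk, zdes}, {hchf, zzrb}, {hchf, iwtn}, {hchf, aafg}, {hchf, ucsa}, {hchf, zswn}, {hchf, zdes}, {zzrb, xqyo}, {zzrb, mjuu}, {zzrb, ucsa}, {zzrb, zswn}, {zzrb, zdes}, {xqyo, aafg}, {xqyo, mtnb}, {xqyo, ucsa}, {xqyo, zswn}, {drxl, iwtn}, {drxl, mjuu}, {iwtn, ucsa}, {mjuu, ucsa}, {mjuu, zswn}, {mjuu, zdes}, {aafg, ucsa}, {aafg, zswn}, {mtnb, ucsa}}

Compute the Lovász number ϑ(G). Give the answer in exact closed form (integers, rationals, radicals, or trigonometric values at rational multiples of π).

sqrt(37)

Vertex fvsw has 18 neighbors: neyz, rmpn, eyng, oabn, yvlh, jujo, brlu, drwh, ibrt, gqlg, jwap, gdfp, drxl, mjuu, aafg, ucsa, zswn, zdes.
deg(fwvk) = 18; N(fwvk) = {neyz, eyng, tzxr, qbwd, kgii, oyyr, brlu, pgdk, gqlg, gdfp, nonq, zzrb, xqyo, drxl, aafg, mtnb, ucsa, zdes}.
Vertex pgdk has 18 neighbors: neyz, rmpn, bzto, brhp, qbwd, jujo, drwh, ibrt, fwvk, uukl, lhbd, gdfp, nonq, zzrb, xqyo, drxl, mjuu, zdes.
deg(rmpn) = 18; N(rmpn) = {msfi, eyng, fvsw, brhp, qbwd, kgii, yvlh, oyyr, drwh, ibrt, pgdk, lhbd, jwap, gdfp, xqyo, drxl, iwtn, aafg}.
18-regular, N=37; SR(37,18,8,9) — a Paley graph.
The 3 distinct eigenvalues: [18.0, 2.541381, -3.541381].
Lovász (edge-transitive): ϑ = −37·(-sqrt(37)/2 - 1/2)/((18)−(-sqrt(37)/2 - 1/2)) = sqrt(37).
Numerically 6.0827625.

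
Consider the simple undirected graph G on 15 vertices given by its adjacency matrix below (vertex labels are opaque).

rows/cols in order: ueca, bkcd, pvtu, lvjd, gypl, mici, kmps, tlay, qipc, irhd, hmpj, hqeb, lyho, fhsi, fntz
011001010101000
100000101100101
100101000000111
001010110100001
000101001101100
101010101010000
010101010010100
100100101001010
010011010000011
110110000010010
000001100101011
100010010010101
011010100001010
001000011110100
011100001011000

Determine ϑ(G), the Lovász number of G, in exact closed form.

5

N(fntz) = {bkcd, pvtu, lvjd, qipc, hmpj, hqeb}, |N(fntz)| = 6.
Vertex mici has 6 neighbors: ueca, pvtu, gypl, kmps, qipc, hmpj.
N(lyho) = {bkcd, pvtu, gypl, kmps, hqeb, fhsi}, |N(lyho)| = 6.
N(tlay) = {ueca, lvjd, kmps, qipc, hqeb, fhsi}, |N(tlay)| = 6.
Every vertex has degree 6 (N=15); Kneser-type, 2-subsets of [6].
A has 3 distinct eigenvalues ≈ [6.0, 1.0, -3.0].
Lovász (edge-transitive): ϑ = −15·(-3)/((6)−(-3)) = 5.
Numerically 5.000000.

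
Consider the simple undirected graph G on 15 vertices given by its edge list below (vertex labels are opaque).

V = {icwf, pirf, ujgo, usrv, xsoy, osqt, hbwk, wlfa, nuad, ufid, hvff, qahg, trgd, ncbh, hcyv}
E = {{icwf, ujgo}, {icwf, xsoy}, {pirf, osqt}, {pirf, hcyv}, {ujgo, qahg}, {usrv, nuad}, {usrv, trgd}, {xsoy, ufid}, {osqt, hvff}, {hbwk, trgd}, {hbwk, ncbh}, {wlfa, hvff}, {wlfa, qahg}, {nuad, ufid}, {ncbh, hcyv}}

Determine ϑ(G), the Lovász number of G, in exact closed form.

15*cos(pi/15)/(cos(pi/15) + 1)

Vertex osqt has 2 neighbors: pirf, hvff.
deg(hcyv) = 2; N(hcyv) = {pirf, ncbh}.
Vertex hvff has 2 neighbors: osqt, wlfa.
Vertex usrv has 2 neighbors: nuad, trgd.
Regular of degree 2 on 15 vertices: connected 2-regular on 15 ⇒ C_{15}.
spec(A) ≈ [2.0, 1.8271, 1.3383, 0.618, -0.2091, -1.0, -1.618, -1.9563] (distinct, 4 d.p.).
Lovász: ϑ = −15(-2*cos(pi/15))/(2+-(-1)*2*cos(pi/15)) = 15*cos(pi/15)/(cos(pi/15) + 1).
Numerically 7.417148.
Sandwich: α(G)=7 ≤ ϑ(G)=15*cos(pi/15)/(cos(pi/15) + 1) ≤ χ(Ḡ)=8 (both strict).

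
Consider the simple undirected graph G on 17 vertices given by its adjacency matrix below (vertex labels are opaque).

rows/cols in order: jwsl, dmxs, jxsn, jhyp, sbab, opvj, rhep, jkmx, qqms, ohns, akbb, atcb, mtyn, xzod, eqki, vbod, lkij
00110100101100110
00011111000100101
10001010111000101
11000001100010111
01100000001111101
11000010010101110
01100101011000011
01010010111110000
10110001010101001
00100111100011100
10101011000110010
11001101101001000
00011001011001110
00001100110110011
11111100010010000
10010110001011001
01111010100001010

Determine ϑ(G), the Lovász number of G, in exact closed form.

sqrt(17)

deg(akbb) = 8; N(akbb) = {jwsl, jxsn, sbab, rhep, jkmx, atcb, mtyn, vbod}.
deg(mtyn) = 8; N(mtyn) = {jhyp, sbab, jkmx, ohns, akbb, xzod, eqki, vbod}.
Vertex eqki has 8 neighbors: jwsl, dmxs, jxsn, jhyp, sbab, opvj, ohns, mtyn.
deg(jxsn) = 8; N(jxsn) = {jwsl, sbab, rhep, qqms, ohns, akbb, eqki, lkij}.
Every vertex has degree 8 (N=17); strongly regular (17,8,3,4).
The 3 distinct eigenvalues: [8.0, 1.561553, -2.561553].
Lovász (edge-transitive): ϑ = −17·(-sqrt(17)/2 - 1/2)/((8)−(-sqrt(17)/2 - 1/2)) = sqrt(17).
≈ 4.1231 (to 4 d.p.).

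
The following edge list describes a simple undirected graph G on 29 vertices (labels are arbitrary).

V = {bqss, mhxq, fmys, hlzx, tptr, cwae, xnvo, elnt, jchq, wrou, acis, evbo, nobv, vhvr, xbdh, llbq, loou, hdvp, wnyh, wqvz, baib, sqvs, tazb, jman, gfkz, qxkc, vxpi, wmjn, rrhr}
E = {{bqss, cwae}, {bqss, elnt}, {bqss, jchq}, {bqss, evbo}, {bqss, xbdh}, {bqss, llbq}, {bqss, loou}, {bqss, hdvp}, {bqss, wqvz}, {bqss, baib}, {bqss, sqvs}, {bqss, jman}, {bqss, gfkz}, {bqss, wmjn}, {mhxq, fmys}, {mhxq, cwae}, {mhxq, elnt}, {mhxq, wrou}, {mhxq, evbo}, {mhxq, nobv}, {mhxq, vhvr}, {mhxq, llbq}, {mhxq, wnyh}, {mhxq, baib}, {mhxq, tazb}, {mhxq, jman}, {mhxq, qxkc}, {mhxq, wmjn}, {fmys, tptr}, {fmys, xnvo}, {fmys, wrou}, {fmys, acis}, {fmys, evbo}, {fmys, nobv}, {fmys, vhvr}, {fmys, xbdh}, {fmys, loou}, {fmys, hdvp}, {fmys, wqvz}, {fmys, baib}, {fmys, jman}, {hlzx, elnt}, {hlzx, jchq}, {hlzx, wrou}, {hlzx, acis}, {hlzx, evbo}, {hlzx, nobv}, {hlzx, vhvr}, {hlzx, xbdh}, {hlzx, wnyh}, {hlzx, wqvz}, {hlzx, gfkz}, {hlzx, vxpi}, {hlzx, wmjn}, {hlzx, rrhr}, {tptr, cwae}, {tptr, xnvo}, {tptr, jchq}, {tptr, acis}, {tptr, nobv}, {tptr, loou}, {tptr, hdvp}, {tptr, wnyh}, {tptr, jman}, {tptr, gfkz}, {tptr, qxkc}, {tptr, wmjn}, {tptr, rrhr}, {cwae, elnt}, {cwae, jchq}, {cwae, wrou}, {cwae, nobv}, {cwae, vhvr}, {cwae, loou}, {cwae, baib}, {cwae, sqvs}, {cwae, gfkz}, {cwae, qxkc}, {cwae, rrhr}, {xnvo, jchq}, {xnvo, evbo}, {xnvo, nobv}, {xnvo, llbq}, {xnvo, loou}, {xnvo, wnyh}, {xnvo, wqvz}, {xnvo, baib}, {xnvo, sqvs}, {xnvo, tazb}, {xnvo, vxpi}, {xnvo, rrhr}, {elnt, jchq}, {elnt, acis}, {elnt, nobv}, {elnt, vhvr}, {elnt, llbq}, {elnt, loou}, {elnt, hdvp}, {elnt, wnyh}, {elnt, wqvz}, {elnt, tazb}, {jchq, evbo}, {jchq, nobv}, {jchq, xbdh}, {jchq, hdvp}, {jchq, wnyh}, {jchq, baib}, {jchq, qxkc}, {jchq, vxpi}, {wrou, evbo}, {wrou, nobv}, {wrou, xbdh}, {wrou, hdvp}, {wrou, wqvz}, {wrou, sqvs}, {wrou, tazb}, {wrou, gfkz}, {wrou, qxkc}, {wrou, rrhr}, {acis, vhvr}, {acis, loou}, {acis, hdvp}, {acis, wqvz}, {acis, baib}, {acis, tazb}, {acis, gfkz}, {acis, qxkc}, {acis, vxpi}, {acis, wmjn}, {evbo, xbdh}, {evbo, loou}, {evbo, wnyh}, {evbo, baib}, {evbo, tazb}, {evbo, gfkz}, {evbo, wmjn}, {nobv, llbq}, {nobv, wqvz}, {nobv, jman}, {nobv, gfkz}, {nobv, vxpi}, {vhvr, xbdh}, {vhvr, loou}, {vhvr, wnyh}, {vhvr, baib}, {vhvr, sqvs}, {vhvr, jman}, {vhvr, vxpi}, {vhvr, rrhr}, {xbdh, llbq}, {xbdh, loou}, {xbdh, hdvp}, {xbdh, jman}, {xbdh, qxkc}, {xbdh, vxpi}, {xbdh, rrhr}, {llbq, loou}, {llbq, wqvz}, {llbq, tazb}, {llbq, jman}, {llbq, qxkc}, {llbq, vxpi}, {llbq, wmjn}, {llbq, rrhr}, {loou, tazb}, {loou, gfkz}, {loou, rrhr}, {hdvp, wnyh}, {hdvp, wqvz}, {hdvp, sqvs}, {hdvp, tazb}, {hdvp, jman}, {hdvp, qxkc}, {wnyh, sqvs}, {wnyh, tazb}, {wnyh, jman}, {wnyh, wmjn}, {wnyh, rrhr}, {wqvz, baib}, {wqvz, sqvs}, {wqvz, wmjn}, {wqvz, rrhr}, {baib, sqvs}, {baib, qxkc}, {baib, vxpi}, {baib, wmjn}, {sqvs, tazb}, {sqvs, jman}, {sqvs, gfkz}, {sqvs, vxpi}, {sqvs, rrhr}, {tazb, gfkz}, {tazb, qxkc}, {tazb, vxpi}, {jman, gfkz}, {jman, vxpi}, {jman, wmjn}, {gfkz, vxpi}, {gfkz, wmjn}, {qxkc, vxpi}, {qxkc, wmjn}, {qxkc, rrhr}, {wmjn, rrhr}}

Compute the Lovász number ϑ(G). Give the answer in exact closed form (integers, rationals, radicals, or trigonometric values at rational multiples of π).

sqrt(29)

Vertex loou has 14 neighbors: bqss, fmys, tptr, cwae, xnvo, elnt, acis, evbo, vhvr, xbdh, llbq, tazb, gfkz, rrhr.
Vertex fmys has 14 neighbors: mhxq, tptr, xnvo, wrou, acis, evbo, nobv, vhvr, xbdh, loou, hdvp, wqvz, baib, jman.
Vertex xbdh has 14 neighbors: bqss, fmys, hlzx, jchq, wrou, evbo, vhvr, llbq, loou, hdvp, jman, qxkc, vxpi, rrhr.
deg(vxpi) = 14; N(vxpi) = {hlzx, xnvo, jchq, acis, nobv, vhvr, xbdh, llbq, baib, sqvs, tazb, jman, gfkz, qxkc}.
Regular of degree 14 on 29 vertices: strongly regular (29,14,6,7).
A has 3 distinct eigenvalues ≈ [14.0, 2.192582, -3.192582].
ϑ = −N·λ_min/(λ_max−λ_min) = −29·(-sqrt(29)/2 - 1/2)/(14−(-sqrt(29)/2 - 1/2)) = sqrt(29).
= 5.38516481… (decimal).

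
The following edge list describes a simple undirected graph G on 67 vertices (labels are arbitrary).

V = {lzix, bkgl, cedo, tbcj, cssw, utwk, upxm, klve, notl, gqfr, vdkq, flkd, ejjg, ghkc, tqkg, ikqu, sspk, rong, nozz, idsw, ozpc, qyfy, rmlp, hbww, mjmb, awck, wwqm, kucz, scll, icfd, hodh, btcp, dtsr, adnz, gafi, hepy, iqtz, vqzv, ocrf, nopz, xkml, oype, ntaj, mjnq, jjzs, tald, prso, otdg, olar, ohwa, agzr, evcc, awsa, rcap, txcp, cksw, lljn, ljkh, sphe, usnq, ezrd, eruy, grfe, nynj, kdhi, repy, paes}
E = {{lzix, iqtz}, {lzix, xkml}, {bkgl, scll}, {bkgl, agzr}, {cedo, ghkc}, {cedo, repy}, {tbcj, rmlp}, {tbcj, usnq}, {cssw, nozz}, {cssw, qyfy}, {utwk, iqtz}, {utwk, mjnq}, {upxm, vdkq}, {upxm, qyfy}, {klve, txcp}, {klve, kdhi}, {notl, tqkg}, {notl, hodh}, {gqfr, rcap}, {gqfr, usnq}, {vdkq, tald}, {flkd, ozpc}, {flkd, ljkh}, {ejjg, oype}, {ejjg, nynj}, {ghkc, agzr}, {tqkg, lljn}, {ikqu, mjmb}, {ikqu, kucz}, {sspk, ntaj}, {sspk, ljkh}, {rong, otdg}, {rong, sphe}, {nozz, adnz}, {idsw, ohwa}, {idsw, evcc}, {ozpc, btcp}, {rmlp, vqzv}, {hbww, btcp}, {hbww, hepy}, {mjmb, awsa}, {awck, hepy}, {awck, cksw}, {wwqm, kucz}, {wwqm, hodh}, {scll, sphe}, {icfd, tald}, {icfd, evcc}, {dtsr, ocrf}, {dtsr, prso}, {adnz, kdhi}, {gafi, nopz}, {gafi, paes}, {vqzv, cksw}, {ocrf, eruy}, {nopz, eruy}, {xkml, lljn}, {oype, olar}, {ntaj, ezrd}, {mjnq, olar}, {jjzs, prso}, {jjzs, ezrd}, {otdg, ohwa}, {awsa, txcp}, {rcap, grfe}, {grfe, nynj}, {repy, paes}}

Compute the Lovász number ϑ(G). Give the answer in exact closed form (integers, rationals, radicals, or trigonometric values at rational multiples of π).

67*cos(pi/67)/(cos(pi/67) + 1)

Vertex vdkq has 2 neighbors: upxm, tald.
Vertex tqkg has 2 neighbors: notl, lljn.
deg(cedo) = 2; N(cedo) = {ghkc, repy}.
deg(lljn) = 2; N(lljn) = {tqkg, xkml}.
deg(v) = 2 for all v (|V|=67); this is C_{67}, the 67-cycle.
The 34 distinct eigenvalues: [2.0, 1.9912, 1.9649, 1.9214, 1.8609, 1.7841, 1.6917, 1.5843, 1.4631, 1.3289, 1.1831, 1.0269, 0.8617, 0.6889, 0.5101, 0.3268, 0.1406, -0.0469, -0.2339, -0.4189, -0.6002, -0.7762, -0.9454, -1.1063, -1.2574, -1.3975, -1.5254, -1.6398, -1.7398, -1.8245, -1.8932, -1.9453, -1.9802, -1.9978].
ϑ = −N·λ_min/(λ_max−λ_min) = −67·(-2*cos(pi/67))/(2−(-2*cos(pi/67))) = 67*cos(pi/67)/(cos(pi/67) + 1).
= 33.481580… (decimal).
33 ≤ 67*cos(pi/67)/(cos(pi/67) + 1) ≤ 34: both strict.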